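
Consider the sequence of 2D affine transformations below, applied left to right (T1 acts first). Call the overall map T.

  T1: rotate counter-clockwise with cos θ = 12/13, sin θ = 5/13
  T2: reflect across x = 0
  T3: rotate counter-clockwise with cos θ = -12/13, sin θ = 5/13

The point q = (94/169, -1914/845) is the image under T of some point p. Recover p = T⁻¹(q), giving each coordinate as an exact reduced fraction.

p = (2, 6/5)

T1 = [12/13 -5/13 0; 5/13 12/13 0; 0 0 1]
T2·T1 = [-12/13 5/13 0; 5/13 12/13 0; 0 0 1]
T3·…·T1 = [119/169 -120/169 0; -120/169 -119/169 0; 0 0 1]
det M = -1; M⁻¹ = [119/169 -120/169 0; -120/169 -119/169 0; 0 0 1]
M⁻¹ · (94/169, -1914/845)ᵀ = (2, 6/5)ᵀ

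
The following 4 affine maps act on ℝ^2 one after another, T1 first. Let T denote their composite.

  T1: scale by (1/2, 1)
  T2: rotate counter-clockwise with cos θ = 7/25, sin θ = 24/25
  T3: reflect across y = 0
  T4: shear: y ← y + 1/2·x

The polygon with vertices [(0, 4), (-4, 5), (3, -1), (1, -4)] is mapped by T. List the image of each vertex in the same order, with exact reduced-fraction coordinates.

image vertices: (-96/25, -76/25), (-134/25, -54/25), (69/50, -47/100), (199/50, 263/100)

T1 scale by (1/2, 1): (0, 4) → (0, 4); (-4, 5) → (-2, 5); (3, -1) → (3/2, -1); (1, -4) → (1/2, -4)
T2 rotate counter-clockwise with cos θ = 7/25, sin θ = 24/25: (0, 4) → (-96/25, 28/25); (-2, 5) → (-134/25, -13/25); (3/2, -1) → (69/50, 29/25); (1/2, -4) → (199/50, -16/25)
T3 reflect across y = 0: (-96/25, 28/25) → (-96/25, -28/25); (-134/25, -13/25) → (-134/25, 13/25); (69/50, 29/25) → (69/50, -29/25); (199/50, -16/25) → (199/50, 16/25)
T4 shear: y ← y + 1/2·x: (-96/25, -28/25) → (-96/25, -76/25); (-134/25, 13/25) → (-134/25, -54/25); (69/50, -29/25) → (69/50, -47/100); (199/50, 16/25) → (199/50, 263/100)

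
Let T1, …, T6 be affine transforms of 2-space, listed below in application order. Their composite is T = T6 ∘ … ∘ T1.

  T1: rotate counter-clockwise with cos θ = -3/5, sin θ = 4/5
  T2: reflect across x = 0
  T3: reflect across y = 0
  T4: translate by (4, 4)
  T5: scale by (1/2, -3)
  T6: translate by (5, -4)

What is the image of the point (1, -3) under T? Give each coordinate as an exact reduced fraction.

T(p) = (61/10, -41/5)

T1 rotate counter-clockwise with cos θ = -3/5, sin θ = 4/5: (1, -3) → (9/5, 13/5)
T2 reflect across x = 0: (9/5, 13/5) → (-9/5, 13/5)
T3 reflect across y = 0: (-9/5, 13/5) → (-9/5, -13/5)
T4 translate by (4, 4): (-9/5, -13/5) → (11/5, 7/5)
T5 scale by (1/2, -3): (11/5, 7/5) → (11/10, -21/5)
T6 translate by (5, -4): (11/10, -21/5) → (61/10, -41/5)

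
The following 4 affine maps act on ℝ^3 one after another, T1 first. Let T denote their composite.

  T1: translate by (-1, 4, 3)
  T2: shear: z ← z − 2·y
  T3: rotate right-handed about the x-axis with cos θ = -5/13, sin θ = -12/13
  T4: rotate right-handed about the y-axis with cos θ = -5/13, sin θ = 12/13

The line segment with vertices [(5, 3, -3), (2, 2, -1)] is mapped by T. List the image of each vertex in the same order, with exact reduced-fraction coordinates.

image vertices: (-428/169, -203/13, -554/169), (-329/169, -150/13, -46/169)

T1 translate by (-1, 4, 3): (5, 3, -3) → (4, 7, 0); (2, 2, -1) → (1, 6, 2)
T2 shear: z ← z − 2·y: (4, 7, 0) → (4, 7, -14); (1, 6, 2) → (1, 6, -10)
T3 rotate right-handed about the x-axis with cos θ = -5/13, sin θ = -12/13: (4, 7, -14) → (4, -203/13, -14/13); (1, 6, -10) → (1, -150/13, -22/13)
T4 rotate right-handed about the y-axis with cos θ = -5/13, sin θ = 12/13: (4, -203/13, -14/13) → (-428/169, -203/13, -554/169); (1, -150/13, -22/13) → (-329/169, -150/13, -46/169)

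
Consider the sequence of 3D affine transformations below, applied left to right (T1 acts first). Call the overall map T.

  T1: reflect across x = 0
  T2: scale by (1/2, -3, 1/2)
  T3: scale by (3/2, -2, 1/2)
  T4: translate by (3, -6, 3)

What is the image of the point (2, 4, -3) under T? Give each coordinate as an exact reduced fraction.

T1 reflect across x = 0: (2, 4, -3) → (-2, 4, -3)
T2 scale by (1/2, -3, 1/2): (-2, 4, -3) → (-1, -12, -3/2)
T3 scale by (3/2, -2, 1/2): (-1, -12, -3/2) → (-3/2, 24, -3/4)
T4 translate by (3, -6, 3): (-3/2, 24, -3/4) → (3/2, 18, 9/4)

T(p) = (3/2, 18, 9/4)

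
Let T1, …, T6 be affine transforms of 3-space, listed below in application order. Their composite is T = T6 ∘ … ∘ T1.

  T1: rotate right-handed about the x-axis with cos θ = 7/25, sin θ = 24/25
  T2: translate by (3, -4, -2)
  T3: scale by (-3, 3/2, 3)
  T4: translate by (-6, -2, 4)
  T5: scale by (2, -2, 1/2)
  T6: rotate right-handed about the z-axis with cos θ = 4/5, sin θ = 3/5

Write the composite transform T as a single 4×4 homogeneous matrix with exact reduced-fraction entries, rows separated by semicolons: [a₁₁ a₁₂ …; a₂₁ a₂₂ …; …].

T = [-24/5 63/125 -216/125 -168/5; -18/5 -84/125 288/125 -26/5; 0 36/25 21/50 -1; 0 0 0 1]

T1 = [1 0 0 0; 0 7/25 -24/25 0; 0 24/25 7/25 0; 0 0 0 1]
T2·T1 = [1 0 0 3; 0 7/25 -24/25 -4; 0 24/25 7/25 -2; 0 0 0 1]
T3·…·T1 = [-3 0 0 -9; 0 21/50 -36/25 -6; 0 72/25 21/25 -6; 0 0 0 1]
T4·…·T1 = [-3 0 0 -15; 0 21/50 -36/25 -8; 0 72/25 21/25 -2; 0 0 0 1]
T5·…·T1 = [-6 0 0 -30; 0 -21/25 72/25 16; 0 36/25 21/50 -1; 0 0 0 1]
T6·…·T1 = [-24/5 63/125 -216/125 -168/5; -18/5 -84/125 288/125 -26/5; 0 36/25 21/50 -1; 0 0 0 1]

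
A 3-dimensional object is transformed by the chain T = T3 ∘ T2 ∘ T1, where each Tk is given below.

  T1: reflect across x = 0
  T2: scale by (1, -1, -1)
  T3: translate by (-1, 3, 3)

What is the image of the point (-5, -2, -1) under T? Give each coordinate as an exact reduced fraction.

T(p) = (4, 5, 4)

T1 reflect across x = 0: (-5, -2, -1) → (5, -2, -1)
T2 scale by (1, -1, -1): (5, -2, -1) → (5, 2, 1)
T3 translate by (-1, 3, 3): (5, 2, 1) → (4, 5, 4)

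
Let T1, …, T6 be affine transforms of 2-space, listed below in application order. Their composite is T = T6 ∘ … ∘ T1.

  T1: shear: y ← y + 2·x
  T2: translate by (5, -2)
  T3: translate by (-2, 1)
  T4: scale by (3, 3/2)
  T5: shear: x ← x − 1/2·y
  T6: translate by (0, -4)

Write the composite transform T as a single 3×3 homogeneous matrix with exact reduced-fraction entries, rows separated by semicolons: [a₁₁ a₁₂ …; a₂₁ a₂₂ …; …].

T = [3/2 -3/4 39/4; 3 3/2 -11/2; 0 0 1]

T1 = [1 0 0; 2 1 0; 0 0 1]
T2·T1 = [1 0 5; 2 1 -2; 0 0 1]
T3·…·T1 = [1 0 3; 2 1 -1; 0 0 1]
T4·…·T1 = [3 0 9; 3 3/2 -3/2; 0 0 1]
T5·…·T1 = [3/2 -3/4 39/4; 3 3/2 -3/2; 0 0 1]
T6·…·T1 = [3/2 -3/4 39/4; 3 3/2 -11/2; 0 0 1]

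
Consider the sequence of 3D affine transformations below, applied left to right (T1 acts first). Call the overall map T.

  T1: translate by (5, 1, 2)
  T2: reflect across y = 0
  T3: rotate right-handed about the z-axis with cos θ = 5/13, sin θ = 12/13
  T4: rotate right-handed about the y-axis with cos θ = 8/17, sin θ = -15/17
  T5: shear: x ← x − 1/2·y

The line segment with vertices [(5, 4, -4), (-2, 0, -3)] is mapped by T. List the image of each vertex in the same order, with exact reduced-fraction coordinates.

image vertices: (925/442, 95/13, 1442/221), (295/442, 31/13, 301/221)

T1 translate by (5, 1, 2): (5, 4, -4) → (10, 5, -2); (-2, 0, -3) → (3, 1, -1)
T2 reflect across y = 0: (10, 5, -2) → (10, -5, -2); (3, 1, -1) → (3, -1, -1)
T3 rotate right-handed about the z-axis with cos θ = 5/13, sin θ = 12/13: (10, -5, -2) → (110/13, 95/13, -2); (3, -1, -1) → (27/13, 31/13, -1)
T4 rotate right-handed about the y-axis with cos θ = 8/17, sin θ = -15/17: (110/13, 95/13, -2) → (1270/221, 95/13, 1442/221); (27/13, 31/13, -1) → (411/221, 31/13, 301/221)
T5 shear: x ← x − 1/2·y: (1270/221, 95/13, 1442/221) → (925/442, 95/13, 1442/221); (411/221, 31/13, 301/221) → (295/442, 31/13, 301/221)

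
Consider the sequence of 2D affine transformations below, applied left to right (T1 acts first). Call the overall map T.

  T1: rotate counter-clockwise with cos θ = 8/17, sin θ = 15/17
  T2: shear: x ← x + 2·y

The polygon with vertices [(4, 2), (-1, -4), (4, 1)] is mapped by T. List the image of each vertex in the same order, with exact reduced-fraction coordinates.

image vertices: (154/17, 76/17), (-42/17, -47/17), (9, 4)

T1 rotate counter-clockwise with cos θ = 8/17, sin θ = 15/17: (4, 2) → (2/17, 76/17); (-1, -4) → (52/17, -47/17); (4, 1) → (1, 4)
T2 shear: x ← x + 2·y: (2/17, 76/17) → (154/17, 76/17); (52/17, -47/17) → (-42/17, -47/17); (1, 4) → (9, 4)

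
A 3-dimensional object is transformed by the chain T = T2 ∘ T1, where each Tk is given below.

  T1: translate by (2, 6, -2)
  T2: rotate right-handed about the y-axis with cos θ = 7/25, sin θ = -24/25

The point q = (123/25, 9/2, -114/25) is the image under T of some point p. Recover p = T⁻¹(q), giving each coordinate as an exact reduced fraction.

p = (-5, -3/2, -4)

T1 = [1 0 0 2; 0 1 0 6; 0 0 1 -2; 0 0 0 1]
T2·T1 = [7/25 0 -24/25 62/25; 0 1 0 6; 24/25 0 7/25 34/25; 0 0 0 1]
det M = 1; M⁻¹ = [7/25 0 24/25 -2; 0 1 0 -6; -24/25 0 7/25 2; 0 0 0 1]
M⁻¹ · (123/25, 9/2, -114/25)ᵀ = (-5, -3/2, -4)ᵀ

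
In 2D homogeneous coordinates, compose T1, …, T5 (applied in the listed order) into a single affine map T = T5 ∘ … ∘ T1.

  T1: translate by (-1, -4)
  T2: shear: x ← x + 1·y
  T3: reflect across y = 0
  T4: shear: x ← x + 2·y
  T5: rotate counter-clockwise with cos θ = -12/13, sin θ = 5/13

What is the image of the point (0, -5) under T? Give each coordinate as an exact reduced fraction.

T(p) = (-141/13, -68/13)

T1 translate by (-1, -4): (0, -5) → (-1, -9)
T2 shear: x ← x + 1·y: (-1, -9) → (-10, -9)
T3 reflect across y = 0: (-10, -9) → (-10, 9)
T4 shear: x ← x + 2·y: (-10, 9) → (8, 9)
T5 rotate counter-clockwise with cos θ = -12/13, sin θ = 5/13: (8, 9) → (-141/13, -68/13)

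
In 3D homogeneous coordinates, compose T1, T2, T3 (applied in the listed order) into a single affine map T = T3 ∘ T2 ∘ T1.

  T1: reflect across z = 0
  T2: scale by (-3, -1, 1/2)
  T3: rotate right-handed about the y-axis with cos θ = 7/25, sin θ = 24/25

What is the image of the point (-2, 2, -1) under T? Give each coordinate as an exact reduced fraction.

T(p) = (54/25, -2, -281/50)

T1 reflect across z = 0: (-2, 2, -1) → (-2, 2, 1)
T2 scale by (-3, -1, 1/2): (-2, 2, 1) → (6, -2, 1/2)
T3 rotate right-handed about the y-axis with cos θ = 7/25, sin θ = 24/25: (6, -2, 1/2) → (54/25, -2, -281/50)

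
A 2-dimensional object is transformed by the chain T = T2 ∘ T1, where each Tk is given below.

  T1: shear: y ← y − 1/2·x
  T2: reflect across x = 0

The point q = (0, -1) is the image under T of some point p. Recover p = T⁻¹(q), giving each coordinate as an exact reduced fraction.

T1 = [1 0 0; -1/2 1 0; 0 0 1]
T2·T1 = [-1 0 0; -1/2 1 0; 0 0 1]
det M = -1; M⁻¹ = [-1 0 0; -1/2 1 0; 0 0 1]
M⁻¹ · (0, -1)ᵀ = (0, -1)ᵀ

p = (0, -1)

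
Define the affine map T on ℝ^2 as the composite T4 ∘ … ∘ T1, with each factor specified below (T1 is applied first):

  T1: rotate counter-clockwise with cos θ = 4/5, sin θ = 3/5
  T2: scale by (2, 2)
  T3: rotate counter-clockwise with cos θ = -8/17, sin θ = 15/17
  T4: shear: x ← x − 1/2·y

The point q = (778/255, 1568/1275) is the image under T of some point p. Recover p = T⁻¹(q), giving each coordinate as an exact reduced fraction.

T1 = [4/5 -3/5 0; 3/5 4/5 0; 0 0 1]
T2·T1 = [8/5 -6/5 0; 6/5 8/5 0; 0 0 1]
T3·…·T1 = [-154/85 -72/85 0; 72/85 -154/85 0; 0 0 1]
T4·…·T1 = [-38/17 1/17 0; 72/85 -154/85 0; 0 0 1]
det M = 4; M⁻¹ = [-77/170 -1/68 0; -18/85 -19/34 0; 0 0 1]
M⁻¹ · (778/255, 1568/1275)ᵀ = (-7/5, -4/3)ᵀ

p = (-7/5, -4/3)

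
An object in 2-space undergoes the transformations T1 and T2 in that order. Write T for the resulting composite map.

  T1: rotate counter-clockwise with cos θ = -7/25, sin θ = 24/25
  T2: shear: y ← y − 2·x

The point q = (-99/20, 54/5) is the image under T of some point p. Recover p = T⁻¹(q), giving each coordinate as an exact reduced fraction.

T1 = [-7/25 -24/25 0; 24/25 -7/25 0; 0 0 1]
T2·T1 = [-7/25 -24/25 0; 38/25 41/25 0; 0 0 1]
det M = 1; M⁻¹ = [41/25 24/25 0; -38/25 -7/25 0; 0 0 1]
M⁻¹ · (-99/20, 54/5)ᵀ = (9/4, 9/2)ᵀ

p = (9/4, 9/2)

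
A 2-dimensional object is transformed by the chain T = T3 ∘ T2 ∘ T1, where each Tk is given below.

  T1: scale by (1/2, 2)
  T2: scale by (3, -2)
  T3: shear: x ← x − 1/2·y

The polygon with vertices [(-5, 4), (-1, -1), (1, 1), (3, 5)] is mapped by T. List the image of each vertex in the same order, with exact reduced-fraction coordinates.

T1 scale by (1/2, 2): (-5, 4) → (-5/2, 8); (-1, -1) → (-1/2, -2); (1, 1) → (1/2, 2); (3, 5) → (3/2, 10)
T2 scale by (3, -2): (-5/2, 8) → (-15/2, -16); (-1/2, -2) → (-3/2, 4); (1/2, 2) → (3/2, -4); (3/2, 10) → (9/2, -20)
T3 shear: x ← x − 1/2·y: (-15/2, -16) → (1/2, -16); (-3/2, 4) → (-7/2, 4); (3/2, -4) → (7/2, -4); (9/2, -20) → (29/2, -20)

image vertices: (1/2, -16), (-7/2, 4), (7/2, -4), (29/2, -20)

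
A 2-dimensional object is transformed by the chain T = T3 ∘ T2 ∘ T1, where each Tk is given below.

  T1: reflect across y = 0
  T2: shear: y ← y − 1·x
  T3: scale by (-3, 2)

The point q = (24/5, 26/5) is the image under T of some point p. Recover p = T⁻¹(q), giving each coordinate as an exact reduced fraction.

p = (-8/5, -1)

T1 = [1 0 0; 0 -1 0; 0 0 1]
T2·T1 = [1 0 0; -1 -1 0; 0 0 1]
T3·…·T1 = [-3 0 0; -2 -2 0; 0 0 1]
det M = 6; M⁻¹ = [-1/3 0 0; 1/3 -1/2 0; 0 0 1]
M⁻¹ · (24/5, 26/5)ᵀ = (-8/5, -1)ᵀ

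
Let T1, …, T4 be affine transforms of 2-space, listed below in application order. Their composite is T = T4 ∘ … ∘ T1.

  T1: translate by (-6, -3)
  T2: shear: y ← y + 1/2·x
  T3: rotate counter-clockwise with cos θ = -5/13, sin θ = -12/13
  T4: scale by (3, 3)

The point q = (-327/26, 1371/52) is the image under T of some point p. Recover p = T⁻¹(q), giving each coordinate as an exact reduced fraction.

T1 = [1 0 -6; 0 1 -3; 0 0 1]
T2·T1 = [1 0 -6; 1/2 1 -6; 0 0 1]
T3·…·T1 = [1/13 12/13 -42/13; -29/26 -5/13 102/13; 0 0 1]
T4·…·T1 = [3/13 36/13 -126/13; -87/26 -15/13 306/13; 0 0 1]
det M = 9; M⁻¹ = [-5/39 -4/13 6; 29/78 1/39 3; 0 0 1]
M⁻¹ · (-327/26, 1371/52)ᵀ = (-1/2, -1)ᵀ

p = (-1/2, -1)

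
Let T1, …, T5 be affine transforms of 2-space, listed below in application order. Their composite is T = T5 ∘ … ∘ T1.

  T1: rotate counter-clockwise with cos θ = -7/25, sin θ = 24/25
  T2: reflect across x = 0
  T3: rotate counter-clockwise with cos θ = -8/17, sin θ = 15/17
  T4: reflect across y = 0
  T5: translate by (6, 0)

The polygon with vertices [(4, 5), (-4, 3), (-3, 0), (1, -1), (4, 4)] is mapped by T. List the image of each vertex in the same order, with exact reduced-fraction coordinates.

T1 rotate counter-clockwise with cos θ = -7/25, sin θ = 24/25: (4, 5) → (-148/25, 61/25); (-4, 3) → (-44/25, -117/25); (-3, 0) → (21/25, -72/25); (1, -1) → (17/25, 31/25); (4, 4) → (-124/25, 68/25)
T2 reflect across x = 0: (-148/25, 61/25) → (148/25, 61/25); (-44/25, -117/25) → (44/25, -117/25); (21/25, -72/25) → (-21/25, -72/25); (17/25, 31/25) → (-17/25, 31/25); (-124/25, 68/25) → (124/25, 68/25)
T3 rotate counter-clockwise with cos θ = -8/17, sin θ = 15/17: (148/25, 61/25) → (-2099/425, 1732/425); (44/25, -117/25) → (1403/425, 1596/425); (-21/25, -72/25) → (1248/425, 261/425); (-17/25, 31/25) → (-329/425, -503/425); (124/25, 68/25) → (-2012/425, 1316/425)
T4 reflect across y = 0: (-2099/425, 1732/425) → (-2099/425, -1732/425); (1403/425, 1596/425) → (1403/425, -1596/425); (1248/425, 261/425) → (1248/425, -261/425); (-329/425, -503/425) → (-329/425, 503/425); (-2012/425, 1316/425) → (-2012/425, -1316/425)
T5 translate by (6, 0): (-2099/425, -1732/425) → (451/425, -1732/425); (1403/425, -1596/425) → (3953/425, -1596/425); (1248/425, -261/425) → (3798/425, -261/425); (-329/425, 503/425) → (2221/425, 503/425); (-2012/425, -1316/425) → (538/425, -1316/425)

image vertices: (451/425, -1732/425), (3953/425, -1596/425), (3798/425, -261/425), (2221/425, 503/425), (538/425, -1316/425)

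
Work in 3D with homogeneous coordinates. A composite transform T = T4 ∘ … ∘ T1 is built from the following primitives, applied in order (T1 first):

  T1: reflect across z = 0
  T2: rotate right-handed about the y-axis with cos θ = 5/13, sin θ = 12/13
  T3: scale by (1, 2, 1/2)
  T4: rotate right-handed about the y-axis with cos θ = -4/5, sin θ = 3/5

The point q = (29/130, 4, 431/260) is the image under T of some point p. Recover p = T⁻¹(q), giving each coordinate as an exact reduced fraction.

p = (7/4, 2, 2)

T1 = [1 0 0 0; 0 1 0 0; 0 0 -1 0; 0 0 0 1]
T2·T1 = [5/13 0 -12/13 0; 0 1 0 0; -12/13 0 -5/13 0; 0 0 0 1]
T3·…·T1 = [5/13 0 -12/13 0; 0 2 0 0; -6/13 0 -5/26 0; 0 0 0 1]
T4·…·T1 = [-38/65 0 81/130 0; 0 2 0 0; 9/65 0 46/65 0; 0 0 0 1]
det M = -1; M⁻¹ = [-92/65 0 81/65 0; 0 1/2 0 0; 18/65 0 76/65 0; 0 0 0 1]
M⁻¹ · (29/130, 4, 431/260)ᵀ = (7/4, 2, 2)ᵀ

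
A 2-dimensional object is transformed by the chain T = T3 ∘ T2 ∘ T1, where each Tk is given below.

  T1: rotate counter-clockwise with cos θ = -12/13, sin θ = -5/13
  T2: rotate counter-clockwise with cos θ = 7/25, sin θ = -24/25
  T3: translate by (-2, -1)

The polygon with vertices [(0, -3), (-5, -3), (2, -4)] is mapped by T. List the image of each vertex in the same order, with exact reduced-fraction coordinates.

T1 rotate counter-clockwise with cos θ = -12/13, sin θ = -5/13: (0, -3) → (-15/13, 36/13); (-5, -3) → (45/13, 61/13); (2, -4) → (-44/13, 38/13)
T2 rotate counter-clockwise with cos θ = 7/25, sin θ = -24/25: (-15/13, 36/13) → (759/325, 612/325); (45/13, 61/13) → (1779/325, -653/325); (-44/13, 38/13) → (604/325, 1322/325)
T3 translate by (-2, -1): (759/325, 612/325) → (109/325, 287/325); (1779/325, -653/325) → (1129/325, -978/325); (604/325, 1322/325) → (-46/325, 997/325)

image vertices: (109/325, 287/325), (1129/325, -978/325), (-46/325, 997/325)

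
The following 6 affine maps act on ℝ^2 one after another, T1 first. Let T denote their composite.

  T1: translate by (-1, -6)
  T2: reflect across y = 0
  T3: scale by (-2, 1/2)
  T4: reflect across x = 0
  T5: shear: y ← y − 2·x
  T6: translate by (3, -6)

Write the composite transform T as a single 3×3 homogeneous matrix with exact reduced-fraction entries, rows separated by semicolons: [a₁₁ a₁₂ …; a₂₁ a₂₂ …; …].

T1 = [1 0 -1; 0 1 -6; 0 0 1]
T2·T1 = [1 0 -1; 0 -1 6; 0 0 1]
T3·…·T1 = [-2 0 2; 0 -1/2 3; 0 0 1]
T4·…·T1 = [2 0 -2; 0 -1/2 3; 0 0 1]
T5·…·T1 = [2 0 -2; -4 -1/2 7; 0 0 1]
T6·…·T1 = [2 0 1; -4 -1/2 1; 0 0 1]

T = [2 0 1; -4 -1/2 1; 0 0 1]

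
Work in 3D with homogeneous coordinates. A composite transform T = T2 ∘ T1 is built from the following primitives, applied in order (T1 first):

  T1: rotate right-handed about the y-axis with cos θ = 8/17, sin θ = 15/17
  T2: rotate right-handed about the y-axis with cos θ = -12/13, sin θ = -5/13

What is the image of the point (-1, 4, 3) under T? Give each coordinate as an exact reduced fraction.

T1 rotate right-handed about the y-axis with cos θ = 8/17, sin θ = 15/17: (-1, 4, 3) → (37/17, 4, 39/17)
T2 rotate right-handed about the y-axis with cos θ = -12/13, sin θ = -5/13: (37/17, 4, 39/17) → (-639/221, 4, -283/221)

T(p) = (-639/221, 4, -283/221)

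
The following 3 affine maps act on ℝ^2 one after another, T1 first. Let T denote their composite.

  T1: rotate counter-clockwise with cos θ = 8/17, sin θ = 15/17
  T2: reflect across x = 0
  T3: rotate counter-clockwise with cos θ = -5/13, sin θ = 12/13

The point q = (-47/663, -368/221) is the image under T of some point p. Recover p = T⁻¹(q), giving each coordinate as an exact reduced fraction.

p = (4/3, -1)

T1 = [8/17 -15/17 0; 15/17 8/17 0; 0 0 1]
T2·T1 = [-8/17 15/17 0; 15/17 8/17 0; 0 0 1]
T3·…·T1 = [-140/221 -171/221 0; -171/221 140/221 0; 0 0 1]
det M = -1; M⁻¹ = [-140/221 -171/221 0; -171/221 140/221 0; 0 0 1]
M⁻¹ · (-47/663, -368/221)ᵀ = (4/3, -1)ᵀ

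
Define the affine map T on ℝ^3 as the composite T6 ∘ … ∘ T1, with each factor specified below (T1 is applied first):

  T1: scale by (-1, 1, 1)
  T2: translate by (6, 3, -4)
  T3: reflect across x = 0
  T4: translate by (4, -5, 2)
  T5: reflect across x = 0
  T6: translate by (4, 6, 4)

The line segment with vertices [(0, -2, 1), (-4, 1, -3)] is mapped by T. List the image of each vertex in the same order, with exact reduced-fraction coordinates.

image vertices: (6, 2, 3), (10, 5, -1)

T1 scale by (-1, 1, 1): (0, -2, 1) → (0, -2, 1); (-4, 1, -3) → (4, 1, -3)
T2 translate by (6, 3, -4): (0, -2, 1) → (6, 1, -3); (4, 1, -3) → (10, 4, -7)
T3 reflect across x = 0: (6, 1, -3) → (-6, 1, -3); (10, 4, -7) → (-10, 4, -7)
T4 translate by (4, -5, 2): (-6, 1, -3) → (-2, -4, -1); (-10, 4, -7) → (-6, -1, -5)
T5 reflect across x = 0: (-2, -4, -1) → (2, -4, -1); (-6, -1, -5) → (6, -1, -5)
T6 translate by (4, 6, 4): (2, -4, -1) → (6, 2, 3); (6, -1, -5) → (10, 5, -1)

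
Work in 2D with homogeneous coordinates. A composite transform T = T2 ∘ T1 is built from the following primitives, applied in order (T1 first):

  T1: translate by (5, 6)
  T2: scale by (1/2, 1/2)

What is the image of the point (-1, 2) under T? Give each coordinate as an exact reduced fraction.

T1 translate by (5, 6): (-1, 2) → (4, 8)
T2 scale by (1/2, 1/2): (4, 8) → (2, 4)

T(p) = (2, 4)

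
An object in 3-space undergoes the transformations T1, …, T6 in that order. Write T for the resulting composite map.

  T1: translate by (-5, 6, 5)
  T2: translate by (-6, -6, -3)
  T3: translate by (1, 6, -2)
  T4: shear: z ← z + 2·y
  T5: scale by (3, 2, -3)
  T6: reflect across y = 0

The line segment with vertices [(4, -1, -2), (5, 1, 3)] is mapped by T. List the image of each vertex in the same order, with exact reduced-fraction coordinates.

T1 translate by (-5, 6, 5): (4, -1, -2) → (-1, 5, 3); (5, 1, 3) → (0, 7, 8)
T2 translate by (-6, -6, -3): (-1, 5, 3) → (-7, -1, 0); (0, 7, 8) → (-6, 1, 5)
T3 translate by (1, 6, -2): (-7, -1, 0) → (-6, 5, -2); (-6, 1, 5) → (-5, 7, 3)
T4 shear: z ← z + 2·y: (-6, 5, -2) → (-6, 5, 8); (-5, 7, 3) → (-5, 7, 17)
T5 scale by (3, 2, -3): (-6, 5, 8) → (-18, 10, -24); (-5, 7, 17) → (-15, 14, -51)
T6 reflect across y = 0: (-18, 10, -24) → (-18, -10, -24); (-15, 14, -51) → (-15, -14, -51)

image vertices: (-18, -10, -24), (-15, -14, -51)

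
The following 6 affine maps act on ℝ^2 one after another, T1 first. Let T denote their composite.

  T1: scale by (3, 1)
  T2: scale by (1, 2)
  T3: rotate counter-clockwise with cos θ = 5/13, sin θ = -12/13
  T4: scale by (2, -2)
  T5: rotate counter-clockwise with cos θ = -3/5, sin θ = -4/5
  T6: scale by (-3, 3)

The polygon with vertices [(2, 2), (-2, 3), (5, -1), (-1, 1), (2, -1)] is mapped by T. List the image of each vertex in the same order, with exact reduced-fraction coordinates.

image vertices: (12/5, -216/5), (3204/65, 828/65), (-3642/65, -4644/65), (1266/65, 612/65), (-372/13, -324/13)

T1 scale by (3, 1): (2, 2) → (6, 2); (-2, 3) → (-6, 3); (5, -1) → (15, -1); (-1, 1) → (-3, 1); (2, -1) → (6, -1)
T2 scale by (1, 2): (6, 2) → (6, 4); (-6, 3) → (-6, 6); (15, -1) → (15, -2); (-3, 1) → (-3, 2); (6, -1) → (6, -2)
T3 rotate counter-clockwise with cos θ = 5/13, sin θ = -12/13: (6, 4) → (6, -4); (-6, 6) → (42/13, 102/13); (15, -2) → (51/13, -190/13); (-3, 2) → (9/13, 46/13); (6, -2) → (6/13, -82/13)
T4 scale by (2, -2): (6, -4) → (12, 8); (42/13, 102/13) → (84/13, -204/13); (51/13, -190/13) → (102/13, 380/13); (9/13, 46/13) → (18/13, -92/13); (6/13, -82/13) → (12/13, 164/13)
T5 rotate counter-clockwise with cos θ = -3/5, sin θ = -4/5: (12, 8) → (-4/5, -72/5); (84/13, -204/13) → (-1068/65, 276/65); (102/13, 380/13) → (1214/65, -1548/65); (18/13, -92/13) → (-422/65, 204/65); (12/13, 164/13) → (124/13, -108/13)
T6 scale by (-3, 3): (-4/5, -72/5) → (12/5, -216/5); (-1068/65, 276/65) → (3204/65, 828/65); (1214/65, -1548/65) → (-3642/65, -4644/65); (-422/65, 204/65) → (1266/65, 612/65); (124/13, -108/13) → (-372/13, -324/13)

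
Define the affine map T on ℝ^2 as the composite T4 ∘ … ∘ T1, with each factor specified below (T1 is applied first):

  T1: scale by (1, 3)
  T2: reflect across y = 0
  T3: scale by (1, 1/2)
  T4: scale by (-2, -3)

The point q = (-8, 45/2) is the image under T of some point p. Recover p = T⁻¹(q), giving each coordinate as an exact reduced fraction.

p = (4, 5)

T1 = [1 0 0; 0 3 0; 0 0 1]
T2·T1 = [1 0 0; 0 -3 0; 0 0 1]
T3·…·T1 = [1 0 0; 0 -3/2 0; 0 0 1]
T4·…·T1 = [-2 0 0; 0 9/2 0; 0 0 1]
det M = -9; M⁻¹ = [-1/2 0 0; 0 2/9 0; 0 0 1]
M⁻¹ · (-8, 45/2)ᵀ = (4, 5)ᵀ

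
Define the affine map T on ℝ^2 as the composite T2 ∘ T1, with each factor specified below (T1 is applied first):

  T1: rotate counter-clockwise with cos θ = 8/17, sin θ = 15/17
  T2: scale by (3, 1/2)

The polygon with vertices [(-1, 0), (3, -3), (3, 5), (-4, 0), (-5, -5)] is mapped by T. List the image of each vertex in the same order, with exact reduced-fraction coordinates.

image vertices: (-24/17, -15/34), (207/17, 21/34), (-9, 5/2), (-96/17, -30/17), (105/17, -115/34)

T1 rotate counter-clockwise with cos θ = 8/17, sin θ = 15/17: (-1, 0) → (-8/17, -15/17); (3, -3) → (69/17, 21/17); (3, 5) → (-3, 5); (-4, 0) → (-32/17, -60/17); (-5, -5) → (35/17, -115/17)
T2 scale by (3, 1/2): (-8/17, -15/17) → (-24/17, -15/34); (69/17, 21/17) → (207/17, 21/34); (-3, 5) → (-9, 5/2); (-32/17, -60/17) → (-96/17, -30/17); (35/17, -115/17) → (105/17, -115/34)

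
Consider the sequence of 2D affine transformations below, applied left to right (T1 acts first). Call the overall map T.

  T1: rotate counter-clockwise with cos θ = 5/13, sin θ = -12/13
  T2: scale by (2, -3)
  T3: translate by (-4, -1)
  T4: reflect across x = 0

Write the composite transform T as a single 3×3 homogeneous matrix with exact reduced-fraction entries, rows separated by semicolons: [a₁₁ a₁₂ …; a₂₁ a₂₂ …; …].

T1 = [5/13 12/13 0; -12/13 5/13 0; 0 0 1]
T2·T1 = [10/13 24/13 0; 36/13 -15/13 0; 0 0 1]
T3·…·T1 = [10/13 24/13 -4; 36/13 -15/13 -1; 0 0 1]
T4·…·T1 = [-10/13 -24/13 4; 36/13 -15/13 -1; 0 0 1]

T = [-10/13 -24/13 4; 36/13 -15/13 -1; 0 0 1]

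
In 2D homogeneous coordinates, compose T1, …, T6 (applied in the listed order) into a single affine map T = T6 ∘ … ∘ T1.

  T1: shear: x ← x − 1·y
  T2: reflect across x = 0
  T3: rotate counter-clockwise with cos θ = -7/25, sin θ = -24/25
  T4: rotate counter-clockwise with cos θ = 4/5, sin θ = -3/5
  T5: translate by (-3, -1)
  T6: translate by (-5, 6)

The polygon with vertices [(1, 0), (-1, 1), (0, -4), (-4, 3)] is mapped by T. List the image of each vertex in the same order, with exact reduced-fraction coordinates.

image vertices: (-36/5, 28/5), (-9, 3), (-36/5, 53/5), (-59/5, -8/5)

T1 shear: x ← x − 1·y: (1, 0) → (1, 0); (-1, 1) → (-2, 1); (0, -4) → (4, -4); (-4, 3) → (-7, 3)
T2 reflect across x = 0: (1, 0) → (-1, 0); (-2, 1) → (2, 1); (4, -4) → (-4, -4); (-7, 3) → (7, 3)
T3 rotate counter-clockwise with cos θ = -7/25, sin θ = -24/25: (-1, 0) → (7/25, 24/25); (2, 1) → (2/5, -11/5); (-4, -4) → (-68/25, 124/25); (7, 3) → (23/25, -189/25)
T4 rotate counter-clockwise with cos θ = 4/5, sin θ = -3/5: (7/25, 24/25) → (4/5, 3/5); (2/5, -11/5) → (-1, -2); (-68/25, 124/25) → (4/5, 28/5); (23/25, -189/25) → (-19/5, -33/5)
T5 translate by (-3, -1): (4/5, 3/5) → (-11/5, -2/5); (-1, -2) → (-4, -3); (4/5, 28/5) → (-11/5, 23/5); (-19/5, -33/5) → (-34/5, -38/5)
T6 translate by (-5, 6): (-11/5, -2/5) → (-36/5, 28/5); (-4, -3) → (-9, 3); (-11/5, 23/5) → (-36/5, 53/5); (-34/5, -38/5) → (-59/5, -8/5)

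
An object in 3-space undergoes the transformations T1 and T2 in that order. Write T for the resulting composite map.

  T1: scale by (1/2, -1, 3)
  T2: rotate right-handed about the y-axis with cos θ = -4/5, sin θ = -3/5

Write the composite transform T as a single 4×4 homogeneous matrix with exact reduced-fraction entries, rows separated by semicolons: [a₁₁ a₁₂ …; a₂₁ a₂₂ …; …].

T = [-2/5 0 -9/5 0; 0 -1 0 0; 3/10 0 -12/5 0; 0 0 0 1]

T1 = [1/2 0 0 0; 0 -1 0 0; 0 0 3 0; 0 0 0 1]
T2·T1 = [-2/5 0 -9/5 0; 0 -1 0 0; 3/10 0 -12/5 0; 0 0 0 1]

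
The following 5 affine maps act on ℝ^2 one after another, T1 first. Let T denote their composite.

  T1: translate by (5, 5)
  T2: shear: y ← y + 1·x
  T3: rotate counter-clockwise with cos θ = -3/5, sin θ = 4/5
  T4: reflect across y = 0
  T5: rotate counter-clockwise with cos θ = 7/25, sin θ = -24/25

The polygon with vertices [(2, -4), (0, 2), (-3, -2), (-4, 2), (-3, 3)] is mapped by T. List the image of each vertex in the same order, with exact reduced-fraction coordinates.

image vertices: (-467/125, 1244/125), (-57/125, 1624/125), (-14/125, 673/125), (47/25, 196/25), (206/125, 1258/125)

T1 translate by (5, 5): (2, -4) → (7, 1); (0, 2) → (5, 7); (-3, -2) → (2, 3); (-4, 2) → (1, 7); (-3, 3) → (2, 8)
T2 shear: y ← y + 1·x: (7, 1) → (7, 8); (5, 7) → (5, 12); (2, 3) → (2, 5); (1, 7) → (1, 8); (2, 8) → (2, 10)
T3 rotate counter-clockwise with cos θ = -3/5, sin θ = 4/5: (7, 8) → (-53/5, 4/5); (5, 12) → (-63/5, -16/5); (2, 5) → (-26/5, -7/5); (1, 8) → (-7, -4); (2, 10) → (-46/5, -22/5)
T4 reflect across y = 0: (-53/5, 4/5) → (-53/5, -4/5); (-63/5, -16/5) → (-63/5, 16/5); (-26/5, -7/5) → (-26/5, 7/5); (-7, -4) → (-7, 4); (-46/5, -22/5) → (-46/5, 22/5)
T5 rotate counter-clockwise with cos θ = 7/25, sin θ = -24/25: (-53/5, -4/5) → (-467/125, 1244/125); (-63/5, 16/5) → (-57/125, 1624/125); (-26/5, 7/5) → (-14/125, 673/125); (-7, 4) → (47/25, 196/25); (-46/5, 22/5) → (206/125, 1258/125)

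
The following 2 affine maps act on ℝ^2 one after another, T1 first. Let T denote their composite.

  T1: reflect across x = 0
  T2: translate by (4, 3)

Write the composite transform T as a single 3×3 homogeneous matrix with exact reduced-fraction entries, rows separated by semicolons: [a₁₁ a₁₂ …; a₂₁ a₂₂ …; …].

T1 = [-1 0 0; 0 1 0; 0 0 1]
T2·T1 = [-1 0 4; 0 1 3; 0 0 1]

T = [-1 0 4; 0 1 3; 0 0 1]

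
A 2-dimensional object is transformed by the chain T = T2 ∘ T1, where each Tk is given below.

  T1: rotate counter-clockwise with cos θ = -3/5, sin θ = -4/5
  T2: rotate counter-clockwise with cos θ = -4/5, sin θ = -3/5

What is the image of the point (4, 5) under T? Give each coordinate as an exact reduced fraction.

T(p) = (-5, 4)

T1 rotate counter-clockwise with cos θ = -3/5, sin θ = -4/5: (4, 5) → (8/5, -31/5)
T2 rotate counter-clockwise with cos θ = -4/5, sin θ = -3/5: (8/5, -31/5) → (-5, 4)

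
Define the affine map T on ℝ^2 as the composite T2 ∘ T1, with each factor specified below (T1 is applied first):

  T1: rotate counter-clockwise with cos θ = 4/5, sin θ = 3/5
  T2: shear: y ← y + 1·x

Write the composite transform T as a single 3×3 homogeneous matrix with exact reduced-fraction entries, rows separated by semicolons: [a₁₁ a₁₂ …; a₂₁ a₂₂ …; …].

T = [4/5 -3/5 0; 7/5 1/5 0; 0 0 1]

T1 = [4/5 -3/5 0; 3/5 4/5 0; 0 0 1]
T2·T1 = [4/5 -3/5 0; 7/5 1/5 0; 0 0 1]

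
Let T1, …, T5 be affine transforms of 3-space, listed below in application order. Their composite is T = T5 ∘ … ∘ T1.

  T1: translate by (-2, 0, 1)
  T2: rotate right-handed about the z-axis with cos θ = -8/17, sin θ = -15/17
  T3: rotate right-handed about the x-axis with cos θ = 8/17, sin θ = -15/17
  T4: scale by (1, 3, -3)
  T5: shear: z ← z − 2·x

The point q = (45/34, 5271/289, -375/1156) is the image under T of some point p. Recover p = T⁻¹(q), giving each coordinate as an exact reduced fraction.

T1 = [1 0 0 -2; 0 1 0 0; 0 0 1 1; 0 0 0 1]
T2·T1 = [-8/17 15/17 0 16/17; -15/17 -8/17 0 30/17; 0 0 1 1; 0 0 0 1]
T3·…·T1 = [-8/17 15/17 0 16/17; -120/289 -64/289 15/17 495/289; 225/289 120/289 8/17 -314/289; 0 0 0 1]
T4·…·T1 = [-8/17 15/17 0 16/17; -360/289 -192/289 45/17 1485/289; -675/289 -360/289 -24/17 942/289; 0 0 0 1]
T5·…·T1 = [-8/17 15/17 0 16/17; -360/289 -192/289 45/17 1485/289; -403/289 -870/289 -24/17 398/289; 0 0 0 1]
det M = -9; M⁻¹ = [-286/289 -40/289 -75/289 2; 175/289 -64/867 -40/289 0; -16/51 5/17 -8/51 -1; 0 0 0 1]
M⁻¹ · (45/34, 5271/289, -375/1156)ᵀ = (-7/4, -1/2, 4)ᵀ

p = (-7/4, -1/2, 4)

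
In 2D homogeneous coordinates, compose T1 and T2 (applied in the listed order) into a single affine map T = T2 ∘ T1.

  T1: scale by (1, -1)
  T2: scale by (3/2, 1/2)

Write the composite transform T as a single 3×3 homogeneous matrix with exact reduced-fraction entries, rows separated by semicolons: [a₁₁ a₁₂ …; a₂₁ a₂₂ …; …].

T1 = [1 0 0; 0 -1 0; 0 0 1]
T2·T1 = [3/2 0 0; 0 -1/2 0; 0 0 1]

T = [3/2 0 0; 0 -1/2 0; 0 0 1]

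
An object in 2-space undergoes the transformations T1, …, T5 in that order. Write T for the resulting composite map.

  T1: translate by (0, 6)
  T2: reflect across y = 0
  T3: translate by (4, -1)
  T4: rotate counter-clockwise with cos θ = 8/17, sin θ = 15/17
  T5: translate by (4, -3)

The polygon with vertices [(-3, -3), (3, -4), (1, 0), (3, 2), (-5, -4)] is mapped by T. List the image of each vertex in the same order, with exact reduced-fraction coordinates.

image vertices: (8, -4), (169/17, 30/17), (213/17, -32/17), (259/17, -18/17), (105/17, -90/17)

T1 translate by (0, 6): (-3, -3) → (-3, 3); (3, -4) → (3, 2); (1, 0) → (1, 6); (3, 2) → (3, 8); (-5, -4) → (-5, 2)
T2 reflect across y = 0: (-3, 3) → (-3, -3); (3, 2) → (3, -2); (1, 6) → (1, -6); (3, 8) → (3, -8); (-5, 2) → (-5, -2)
T3 translate by (4, -1): (-3, -3) → (1, -4); (3, -2) → (7, -3); (1, -6) → (5, -7); (3, -8) → (7, -9); (-5, -2) → (-1, -3)
T4 rotate counter-clockwise with cos θ = 8/17, sin θ = 15/17: (1, -4) → (4, -1); (7, -3) → (101/17, 81/17); (5, -7) → (145/17, 19/17); (7, -9) → (191/17, 33/17); (-1, -3) → (37/17, -39/17)
T5 translate by (4, -3): (4, -1) → (8, -4); (101/17, 81/17) → (169/17, 30/17); (145/17, 19/17) → (213/17, -32/17); (191/17, 33/17) → (259/17, -18/17); (37/17, -39/17) → (105/17, -90/17)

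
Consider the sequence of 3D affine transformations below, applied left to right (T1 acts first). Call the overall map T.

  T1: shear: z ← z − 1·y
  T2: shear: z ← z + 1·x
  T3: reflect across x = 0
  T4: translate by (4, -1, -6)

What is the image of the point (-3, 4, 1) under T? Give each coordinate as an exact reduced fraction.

T(p) = (7, 3, -12)

T1 shear: z ← z − 1·y: (-3, 4, 1) → (-3, 4, -3)
T2 shear: z ← z + 1·x: (-3, 4, -3) → (-3, 4, -6)
T3 reflect across x = 0: (-3, 4, -6) → (3, 4, -6)
T4 translate by (4, -1, -6): (3, 4, -6) → (7, 3, -12)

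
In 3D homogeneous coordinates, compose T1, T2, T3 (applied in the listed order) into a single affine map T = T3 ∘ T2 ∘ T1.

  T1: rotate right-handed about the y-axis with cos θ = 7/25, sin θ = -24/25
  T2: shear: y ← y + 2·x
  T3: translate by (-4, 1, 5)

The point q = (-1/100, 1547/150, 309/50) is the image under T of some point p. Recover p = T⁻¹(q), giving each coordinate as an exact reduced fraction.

p = (9/4, 4/3, -7/2)

T1 = [7/25 0 -24/25 0; 0 1 0 0; 24/25 0 7/25 0; 0 0 0 1]
T2·T1 = [7/25 0 -24/25 0; 14/25 1 -48/25 0; 24/25 0 7/25 0; 0 0 0 1]
T3·…·T1 = [7/25 0 -24/25 -4; 14/25 1 -48/25 1; 24/25 0 7/25 5; 0 0 0 1]
det M = 1; M⁻¹ = [7/25 0 24/25 -92/25; -2 1 0 -9; -24/25 0 7/25 -131/25; 0 0 0 1]
M⁻¹ · (-1/100, 1547/150, 309/50)ᵀ = (9/4, 4/3, -7/2)ᵀ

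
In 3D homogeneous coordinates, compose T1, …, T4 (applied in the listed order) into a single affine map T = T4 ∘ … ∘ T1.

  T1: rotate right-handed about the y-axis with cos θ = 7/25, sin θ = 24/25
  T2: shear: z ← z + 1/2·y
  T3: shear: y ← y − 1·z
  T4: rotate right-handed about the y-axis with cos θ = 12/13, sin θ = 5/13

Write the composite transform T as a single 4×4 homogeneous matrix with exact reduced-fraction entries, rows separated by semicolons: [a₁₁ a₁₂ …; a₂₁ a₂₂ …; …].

T = [-36/325 5/26 323/325 0; 24/25 1/2 -7/25 0; -323/325 6/13 -36/325 0; 0 0 0 1]

T1 = [7/25 0 24/25 0; 0 1 0 0; -24/25 0 7/25 0; 0 0 0 1]
T2·T1 = [7/25 0 24/25 0; 0 1 0 0; -24/25 1/2 7/25 0; 0 0 0 1]
T3·…·T1 = [7/25 0 24/25 0; 24/25 1/2 -7/25 0; -24/25 1/2 7/25 0; 0 0 0 1]
T4·…·T1 = [-36/325 5/26 323/325 0; 24/25 1/2 -7/25 0; -323/325 6/13 -36/325 0; 0 0 0 1]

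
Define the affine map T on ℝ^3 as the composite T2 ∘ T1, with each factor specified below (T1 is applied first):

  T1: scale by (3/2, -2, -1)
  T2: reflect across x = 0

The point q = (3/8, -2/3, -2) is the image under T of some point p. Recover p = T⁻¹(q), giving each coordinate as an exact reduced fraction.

T1 = [3/2 0 0 0; 0 -2 0 0; 0 0 -1 0; 0 0 0 1]
T2·T1 = [-3/2 0 0 0; 0 -2 0 0; 0 0 -1 0; 0 0 0 1]
det M = -3; M⁻¹ = [-2/3 0 0 0; 0 -1/2 0 0; 0 0 -1 0; 0 0 0 1]
M⁻¹ · (3/8, -2/3, -2)ᵀ = (-1/4, 1/3, 2)ᵀ

p = (-1/4, 1/3, 2)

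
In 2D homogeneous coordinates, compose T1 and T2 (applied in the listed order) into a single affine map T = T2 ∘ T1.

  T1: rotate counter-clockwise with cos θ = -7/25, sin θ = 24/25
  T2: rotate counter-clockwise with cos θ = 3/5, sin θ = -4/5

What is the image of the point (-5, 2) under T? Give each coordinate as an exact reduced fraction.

T(p) = (-23/5, -14/5)

T1 rotate counter-clockwise with cos θ = -7/25, sin θ = 24/25: (-5, 2) → (-13/25, -134/25)
T2 rotate counter-clockwise with cos θ = 3/5, sin θ = -4/5: (-13/25, -134/25) → (-23/5, -14/5)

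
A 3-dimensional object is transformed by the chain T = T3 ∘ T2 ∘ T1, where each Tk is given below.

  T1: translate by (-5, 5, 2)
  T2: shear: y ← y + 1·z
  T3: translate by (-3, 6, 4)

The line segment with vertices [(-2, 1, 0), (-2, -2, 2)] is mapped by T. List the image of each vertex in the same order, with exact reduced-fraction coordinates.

T1 translate by (-5, 5, 2): (-2, 1, 0) → (-7, 6, 2); (-2, -2, 2) → (-7, 3, 4)
T2 shear: y ← y + 1·z: (-7, 6, 2) → (-7, 8, 2); (-7, 3, 4) → (-7, 7, 4)
T3 translate by (-3, 6, 4): (-7, 8, 2) → (-10, 14, 6); (-7, 7, 4) → (-10, 13, 8)

image vertices: (-10, 14, 6), (-10, 13, 8)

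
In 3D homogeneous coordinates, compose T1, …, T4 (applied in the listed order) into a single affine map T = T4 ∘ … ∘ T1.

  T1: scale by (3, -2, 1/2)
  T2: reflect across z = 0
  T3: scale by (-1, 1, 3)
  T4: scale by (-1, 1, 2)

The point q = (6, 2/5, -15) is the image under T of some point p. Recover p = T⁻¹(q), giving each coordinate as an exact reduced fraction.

p = (2, -1/5, 5)

T1 = [3 0 0 0; 0 -2 0 0; 0 0 1/2 0; 0 0 0 1]
T2·T1 = [3 0 0 0; 0 -2 0 0; 0 0 -1/2 0; 0 0 0 1]
T3·…·T1 = [-3 0 0 0; 0 -2 0 0; 0 0 -3/2 0; 0 0 0 1]
T4·…·T1 = [3 0 0 0; 0 -2 0 0; 0 0 -3 0; 0 0 0 1]
det M = 18; M⁻¹ = [1/3 0 0 0; 0 -1/2 0 0; 0 0 -1/3 0; 0 0 0 1]
M⁻¹ · (6, 2/5, -15)ᵀ = (2, -1/5, 5)ᵀ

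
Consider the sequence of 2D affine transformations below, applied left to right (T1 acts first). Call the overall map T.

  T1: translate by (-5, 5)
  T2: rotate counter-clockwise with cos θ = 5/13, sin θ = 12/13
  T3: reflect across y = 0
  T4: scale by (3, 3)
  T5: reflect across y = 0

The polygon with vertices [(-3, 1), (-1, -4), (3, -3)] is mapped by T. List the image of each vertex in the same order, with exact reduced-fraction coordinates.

T1 translate by (-5, 5): (-3, 1) → (-8, 6); (-1, -4) → (-6, 1); (3, -3) → (-2, 2)
T2 rotate counter-clockwise with cos θ = 5/13, sin θ = 12/13: (-8, 6) → (-112/13, -66/13); (-6, 1) → (-42/13, -67/13); (-2, 2) → (-34/13, -14/13)
T3 reflect across y = 0: (-112/13, -66/13) → (-112/13, 66/13); (-42/13, -67/13) → (-42/13, 67/13); (-34/13, -14/13) → (-34/13, 14/13)
T4 scale by (3, 3): (-112/13, 66/13) → (-336/13, 198/13); (-42/13, 67/13) → (-126/13, 201/13); (-34/13, 14/13) → (-102/13, 42/13)
T5 reflect across y = 0: (-336/13, 198/13) → (-336/13, -198/13); (-126/13, 201/13) → (-126/13, -201/13); (-102/13, 42/13) → (-102/13, -42/13)

image vertices: (-336/13, -198/13), (-126/13, -201/13), (-102/13, -42/13)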